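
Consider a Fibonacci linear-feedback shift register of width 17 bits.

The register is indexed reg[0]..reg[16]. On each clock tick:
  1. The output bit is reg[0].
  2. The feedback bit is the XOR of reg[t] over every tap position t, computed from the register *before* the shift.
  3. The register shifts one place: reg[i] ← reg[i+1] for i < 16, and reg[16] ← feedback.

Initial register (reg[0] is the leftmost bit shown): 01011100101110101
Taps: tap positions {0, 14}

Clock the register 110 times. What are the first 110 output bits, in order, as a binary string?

tick  register→output (feedback)
  0  01011100101110101→0 (1)
  1  10111001011101011→1 (1)
  2  01110010111010111→0 (1)
  3  11100101110101111→1 (0)
  4  11001011101011110→1 (0)
  5  10010111010111100→1 (0)
  6  00101110101111000→0 (0)
  7  01011101011110000→0 (0)
  8  10111010111100000→1 (1)
  9  01110101111000001→0 (0)
 10  11101011110000010→1 (1)
 11  11010111100000101→1 (0)
 12  10101111000001010→1 (1)
 13  01011110000010101→0 (1)
 14  10111100000101011→1 (1)
 15  01111000001010111→0 (1)
 16  11110000010101111→1 (0)
 17  11100000101011110→1 (0)
 18  11000001010111100→1 (0)
 19  10000010101111000→1 (1)
 20  00000101011110001→0 (0)
 21  00001010111100010→0 (0)
 22  00010101111000100→0 (1)
 23  00101011110001001→0 (0)
 24  01010111100010010→0 (0)
 25  10101111000100100→1 (0)
 26  01011110001001000→0 (0)
 27  10111100010010000→1 (1)
 28  01111000100100001→0 (0)
 29  11110001001000010→1 (1)
 30  11100010010000101→1 (0)
 31  11000100100001010→1 (1)
 32  10001001000010101→1 (0)
 33  00010010000101010→0 (0)
 34  00100100001010100→0 (1)
 35  01001000010101001→0 (0)
 36  10010000101010010→1 (1)
 37  00100001010100101→0 (1)
 38  01000010101001011→0 (0)
 39  10000101010010110→1 (0)
 40  00001010100101100→0 (1)
 41  00010101001011001→0 (0)
 42  00101010010110010→0 (0)
 43  01010100101100100→0 (1)
 44  10101001011001001→1 (1)
 45  01010010110010011→0 (0)
 46  10100101100100110→1 (0)
 47  01001011001001100→0 (1)
 48  10010110010011001→1 (1)
 49  00101100100110011→0 (0)
 50  01011001001100110→0 (1)
 51  10110010011001101→1 (0)
 52  01100100110011010→0 (0)
 53  11001001100110100→1 (0)
 54  10010011001101000→1 (1)
 55  00100110011010001→0 (0)
 56  01001100110100010→0 (0)
 57  10011001101000100→1 (0)
 58  00110011010001000→0 (0)
 59  01100110100010000→0 (0)
 60  11001101000100000→1 (1)
 61  10011010001000001→1 (1)
 62  00110100010000011→0 (0)
 63  01101000100000110→0 (1)
 64  11010001000001101→1 (0)
 65  10100010000011010→1 (1)
 66  01000100000110101→0 (1)
 67  10001000001101011→1 (1)
 68  00010000011010111→0 (1)
 69  00100000110101111→0 (1)
 70  01000001101011111→0 (1)
 71  10000011010111111→1 (0)
 72  00000110101111110→0 (1)
 73  00001101011111101→0 (1)
 74  00011010111111011→0 (0)
 75  00110101111110110→0 (1)
 76  01101011111101101→0 (1)
 77  11010111111011011→1 (1)
 78  10101111110110111→1 (0)
 79  01011111101101110→0 (1)
 80  10111111011011101→1 (0)
 81  01111110110111010→0 (0)
 82  11111101101110100→1 (0)
 83  11111011011101000→1 (1)
 84  11110110111010001→1 (1)
 85  11101101110100011→1 (1)
 86  11011011101000111→1 (0)
 87  10110111010001110→1 (0)
 88  01101110100011100→0 (1)
 89  11011101000111001→1 (1)
 90  10111010001110011→1 (1)
 91  01110100011100111→0 (1)
 92  11101000111001111→1 (0)
 93  11010001110011110→1 (0)
 94  10100011100111100→1 (0)
 95  01000111001111000→0 (0)
 96  10001110011110000→1 (1)
 97  00011100111100001→0 (0)
 98  00111001111000010→0 (0)
 99  01110011110000100→0 (1)
100  11100111100001001→1 (1)
101  11001111000010011→1 (1)
102  10011110000100111→1 (0)
103  00111100001001110→0 (1)
104  01111000010011101→0 (1)
105  11110000100111011→1 (1)
106  11100001001110111→1 (0)
107  11000010011101110→1 (0)
108  10000100111011100→1 (0)
109  00001001110111000→0 (0)

01011100101110101111000001010111100010010000101010010110010011001101000100000110101111110110111010001110011110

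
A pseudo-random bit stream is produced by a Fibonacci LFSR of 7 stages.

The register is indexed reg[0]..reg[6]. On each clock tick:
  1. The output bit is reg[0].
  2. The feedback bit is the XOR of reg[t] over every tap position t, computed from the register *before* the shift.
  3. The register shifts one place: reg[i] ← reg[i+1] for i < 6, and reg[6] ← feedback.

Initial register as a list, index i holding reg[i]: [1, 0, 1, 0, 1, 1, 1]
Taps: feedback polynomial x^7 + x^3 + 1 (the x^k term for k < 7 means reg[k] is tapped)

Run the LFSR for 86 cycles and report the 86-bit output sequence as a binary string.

10101111101001010001101110001111111000011101111001011001001000000100010011000101110101

k : reg_k → out_k, fb_k
0: 1010111 → 1, fb=1
1: 0101111 → 0, fb=1
2: 1011111 → 1, fb=0
3: 0111110 → 0, fb=1
4: 1111101 → 1, fb=0
5: 1111010 → 1, fb=0
6: 1110100 → 1, fb=1
7: 1101001 → 1, fb=0
8: 1010010 → 1, fb=1
9: 0100101 → 0, fb=0
10: 1001010 → 1, fb=0
11: 0010100 → 0, fb=0
12: 0101000 → 0, fb=1
13: 1010001 → 1, fb=1
14: 0100011 → 0, fb=0
15: 1000110 → 1, fb=1
16: 0001101 → 0, fb=1
17: 0011011 → 0, fb=1
18: 0110111 → 0, fb=0
19: 1101110 → 1, fb=0
20: 1011100 → 1, fb=0
21: 0111000 → 0, fb=1
22: 1110001 → 1, fb=1
23: 1100011 → 1, fb=1
24: 1000111 → 1, fb=1
25: 0001111 → 0, fb=1
26: 0011111 → 0, fb=1
27: 0111111 → 0, fb=1
28: 1111111 → 1, fb=0
29: 1111110 → 1, fb=0
30: 1111100 → 1, fb=0
31: 1111000 → 1, fb=0
32: 1110000 → 1, fb=1
33: 1100001 → 1, fb=1
34: 1000011 → 1, fb=1
35: 0000111 → 0, fb=0
36: 0001110 → 0, fb=1
37: 0011101 → 0, fb=1
38: 0111011 → 0, fb=1
39: 1110111 → 1, fb=1
40: 1101111 → 1, fb=0
41: 1011110 → 1, fb=0
42: 0111100 → 0, fb=1
43: 1111001 → 1, fb=0
44: 1110010 → 1, fb=1
45: 1100101 → 1, fb=1
46: 1001011 → 1, fb=0
47: 0010110 → 0, fb=0
48: 0101100 → 0, fb=1
49: 1011001 → 1, fb=0
50: 0110010 → 0, fb=0
51: 1100100 → 1, fb=1
52: 1001001 → 1, fb=0
53: 0010010 → 0, fb=0
54: 0100100 → 0, fb=0
55: 1001000 → 1, fb=0
56: 0010000 → 0, fb=0
57: 0100000 → 0, fb=0
58: 1000000 → 1, fb=1
59: 0000001 → 0, fb=0
60: 0000010 → 0, fb=0
61: 0000100 → 0, fb=0
62: 0001000 → 0, fb=1
63: 0010001 → 0, fb=0
64: 0100010 → 0, fb=0
65: 1000100 → 1, fb=1
66: 0001001 → 0, fb=1
67: 0010011 → 0, fb=0
68: 0100110 → 0, fb=0
69: 1001100 → 1, fb=0
70: 0011000 → 0, fb=1
71: 0110001 → 0, fb=0
72: 1100010 → 1, fb=1
73: 1000101 → 1, fb=1
74: 0001011 → 0, fb=1
75: 0010111 → 0, fb=0
76: 0101110 → 0, fb=1
77: 1011101 → 1, fb=0
78: 0111010 → 0, fb=1
79: 1110101 → 1, fb=1
80: 1101011 → 1, fb=0
81: 1010110 → 1, fb=1
82: 0101101 → 0, fb=1
83: 1011011 → 1, fb=0
84: 0110110 → 0, fb=0
85: 1101100 → 1, fb=0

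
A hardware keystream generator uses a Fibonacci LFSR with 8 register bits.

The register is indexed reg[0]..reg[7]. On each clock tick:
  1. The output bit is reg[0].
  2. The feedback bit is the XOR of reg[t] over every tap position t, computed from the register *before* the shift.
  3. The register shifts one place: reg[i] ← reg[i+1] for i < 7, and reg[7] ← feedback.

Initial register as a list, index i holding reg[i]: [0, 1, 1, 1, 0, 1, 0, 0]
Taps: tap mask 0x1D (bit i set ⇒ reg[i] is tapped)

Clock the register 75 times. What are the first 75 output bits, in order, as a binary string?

011101000100001101100011110011100110001011010010001010010101001110111011001

tick  register→output (feedback)
  0  01110100→0 (0)
  1  11101000→1 (1)
  2  11010001→1 (0)
  3  10100010→1 (0)
  4  01000100→0 (0)
  5  10001000→1 (0)
  6  00010000→0 (1)
  7  00100001→0 (1)
  8  01000011→0 (0)
  9  10000110→1 (1)
 10  00001101→0 (1)
 11  00011011→0 (0)
 12  00110110→0 (0)
 13  01101100→0 (0)
 14  11011000→1 (1)
 15  10110001→1 (1)
 16  01100011→0 (1)
 17  11000111→1 (1)
 18  10001111→1 (0)
 19  00011110→0 (0)
 20  00111100→0 (1)
 21  01111001→0 (1)
 22  11110011→1 (1)
 23  11100111→1 (0)
 24  11001110→1 (0)
 25  10011100→1 (1)
 26  00111001→0 (1)
 27  01110011→0 (0)
 28  11100110→1 (0)
 29  11001100→1 (0)
 30  10011000→1 (1)
 31  00110001→0 (0)
 32  01100010→0 (1)
 33  11000101→1 (1)
 34  10001011→1 (0)
 35  00010110→0 (1)
 36  00101101→0 (0)
 37  01011010→0 (0)
 38  10110100→1 (1)
 39  01101001→0 (0)
 40  11010010→1 (0)
 41  10100100→1 (0)
 42  01001000→0 (1)
 43  10010001→1 (0)
 44  00100010→0 (1)
 45  01000101→0 (0)
 46  10001010→1 (0)
 47  00010100→0 (1)
 48  00101001→0 (0)
 49  01010010→0 (1)
 50  10100101→1 (0)
 51  01001010→0 (1)
 52  10010101→1 (0)
 53  00101010→0 (0)
 54  01010100→0 (1)
 55  10101001→1 (1)
 56  01010011→0 (1)
 57  10100111→1 (0)
 58  01001110→0 (1)
 59  10011101→1 (1)
 60  00111011→0 (1)
 61  01110111→0 (0)
 62  11101110→1 (1)
 63  11011101→1 (1)
 64  10111011→1 (0)
 65  01110110→0 (0)
 66  11101100→1 (1)
 67  11011001→1 (1)
 68  10110011→1 (1)
 69  01100111→0 (1)
 70  11001111→1 (0)
 71  10011110→1 (1)
 72  00111101→0 (1)
 73  01111011→0 (1)
 74  11110111→1 (1)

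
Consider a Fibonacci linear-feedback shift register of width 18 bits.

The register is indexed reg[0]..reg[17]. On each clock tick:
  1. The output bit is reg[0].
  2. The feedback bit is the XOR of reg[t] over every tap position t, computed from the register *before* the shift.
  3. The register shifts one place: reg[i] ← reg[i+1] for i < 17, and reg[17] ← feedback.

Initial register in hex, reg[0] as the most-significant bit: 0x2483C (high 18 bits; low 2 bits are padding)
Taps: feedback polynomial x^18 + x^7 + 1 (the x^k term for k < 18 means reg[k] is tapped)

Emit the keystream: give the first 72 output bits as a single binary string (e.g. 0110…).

001001001000001111011001010110111101110100101101010100101110000100001000

k : reg_k → out_k, fb_k
0: 001001001000001111 → 0, fb=0
1: 010010010000011110 → 0, fb=1
2: 100100100000111101 → 1, fb=1
3: 001001000001111011 → 0, fb=0
4: 010010000011110110 → 0, fb=0
5: 100100000111101100 → 1, fb=1
6: 001000001111011001 → 0, fb=0
7: 010000011110110010 → 0, fb=1
8: 100000111101100101 → 1, fb=0
9: 000001111011001010 → 0, fb=1
10: 000011110110010101 → 0, fb=1
11: 000111101100101011 → 0, fb=0
12: 001111011001010110 → 0, fb=1
13: 011110110010101101 → 0, fb=1
14: 111101100101011011 → 1, fb=1
15: 111011001010110111 → 1, fb=1
16: 110110010101101111 → 1, fb=0
17: 101100101011011110 → 1, fb=1
18: 011001010110111101 → 0, fb=1
19: 110010101101111011 → 1, fb=1
20: 100101011011110111 → 1, fb=0
21: 001010110111101110 → 0, fb=1
22: 010101101111011101 → 0, fb=0
23: 101011011110111010 → 1, fb=0
24: 010110111101110100 → 0, fb=1
25: 101101111011101001 → 1, fb=0
26: 011011110111010010 → 0, fb=1
27: 110111101110100101 → 1, fb=1
28: 101111011101001011 → 1, fb=0
29: 011110111010010110 → 0, fb=1
30: 111101110100101101 → 1, fb=0
31: 111011101001011010 → 1, fb=1
32: 110111010010110101 → 1, fb=0
33: 101110100101101010 → 1, fb=1
34: 011101001011010101 → 0, fb=0
35: 111010010110101010 → 1, fb=0
36: 110100101101010100 → 1, fb=1
37: 101001011010101001 → 1, fb=0
38: 010010110101010010 → 0, fb=1
39: 100101101010100101 → 1, fb=1
40: 001011010101001011 → 0, fb=1
41: 010110101010010111 → 0, fb=0
42: 101101010100101110 → 1, fb=0
43: 011010101001011100 → 0, fb=0
44: 110101010010111000 → 1, fb=0
45: 101010100101110000 → 1, fb=1
46: 010101001011100001 → 0, fb=0
47: 101010010111000010 → 1, fb=0
48: 010100101110000100 → 0, fb=0
49: 101001011100001000 → 1, fb=0
50: 010010111000010000 → 0, fb=1
51: 100101110000100001 → 1, fb=0
52: 001011100001000010 → 0, fb=0
53: 010111000010000100 → 0, fb=0
54: 101110000100001000 → 1, fb=1
55: 011100001000010001 → 0, fb=0
56: 111000010000100010 → 1, fb=0
57: 110000100001000100 → 1, fb=1
58: 100001000010001001 → 1, fb=1
59: 000010000100010011 → 0, fb=0
60: 000100001000100110 → 0, fb=0
61: 001000010001001100 → 0, fb=1
62: 010000100010011001 → 0, fb=0
63: 100001000100110010 → 1, fb=1
64: 000010001001100101 → 0, fb=0
65: 000100010011001010 → 0, fb=1
66: 001000100110010101 → 0, fb=0
67: 010001001100101010 → 0, fb=0
68: 100010011001010100 → 1, fb=0
69: 000100110010101000 → 0, fb=1
70: 001001100101010001 → 0, fb=0
71: 010011001010100010 → 0, fb=0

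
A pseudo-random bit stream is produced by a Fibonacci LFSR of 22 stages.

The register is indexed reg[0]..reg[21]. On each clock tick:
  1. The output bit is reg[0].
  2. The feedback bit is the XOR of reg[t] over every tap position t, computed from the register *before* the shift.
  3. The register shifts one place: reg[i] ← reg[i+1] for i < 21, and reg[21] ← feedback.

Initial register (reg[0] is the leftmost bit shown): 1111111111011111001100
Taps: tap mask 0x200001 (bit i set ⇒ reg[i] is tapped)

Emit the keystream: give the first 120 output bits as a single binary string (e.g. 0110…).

k : reg_k → out_k, fb_k
0: 1111111111011111001100 → 1, fb=1
1: 1111111110111110011001 → 1, fb=0
2: 1111111101111100110010 → 1, fb=1
3: 1111111011111001100101 → 1, fb=0
4: 1111110111110011001010 → 1, fb=1
5: 1111101111100110010101 → 1, fb=0
6: 1111011111001100101010 → 1, fb=1
7: 1110111110011001010101 → 1, fb=0
8: 1101111100110010101010 → 1, fb=1
9: 1011111001100101010101 → 1, fb=0
10: 0111110011001010101010 → 0, fb=0
11: 1111100110010101010100 → 1, fb=1
12: 1111001100101010101001 → 1, fb=0
13: 1110011001010101010010 → 1, fb=1
14: 1100110010101010100101 → 1, fb=0
15: 1001100101010101001010 → 1, fb=1
16: 0011001010101010010101 → 0, fb=1
17: 0110010101010100101011 → 0, fb=1
18: 1100101010101001010111 → 1, fb=0
19: 1001010101010010101110 → 1, fb=1
20: 0010101010100101011101 → 0, fb=1
21: 0101010101001010111011 → 0, fb=1
22: 1010101010010101110111 → 1, fb=0
23: 0101010100101011101110 → 0, fb=0
24: 1010101001010111011100 → 1, fb=1
25: 0101010010101110111001 → 0, fb=1
26: 1010100101011101110011 → 1, fb=0
27: 0101001010111011100110 → 0, fb=0
28: 1010010101110111001100 → 1, fb=1
29: 0100101011101110011001 → 0, fb=1
30: 1001010111011100110011 → 1, fb=0
31: 0010101110111001100110 → 0, fb=0
32: 0101011101110011001100 → 0, fb=0
33: 1010111011100110011000 → 1, fb=1
34: 0101110111001100110001 → 0, fb=1
35: 1011101110011001100011 → 1, fb=0
36: 0111011100110011000110 → 0, fb=0
37: 1110111001100110001100 → 1, fb=1
38: 1101110011001100011001 → 1, fb=0
39: 1011100110011000110010 → 1, fb=1
40: 0111001100110001100101 → 0, fb=1
41: 1110011001100011001011 → 1, fb=0
42: 1100110011000110010110 → 1, fb=1
43: 1001100110001100101101 → 1, fb=0
44: 0011001100011001011010 → 0, fb=0
45: 0110011000110010110100 → 0, fb=0
46: 1100110001100101101000 → 1, fb=1
47: 1001100011001011010001 → 1, fb=0
48: 0011000110010110100010 → 0, fb=0
49: 0110001100101101000100 → 0, fb=0
50: 1100011001011010001000 → 1, fb=1
51: 1000110010110100010001 → 1, fb=0
52: 0001100101101000100010 → 0, fb=0
53: 0011001011010001000100 → 0, fb=0
54: 0110010110100010001000 → 0, fb=0
55: 1100101101000100010000 → 1, fb=1
56: 1001011010001000100001 → 1, fb=0
57: 0010110100010001000010 → 0, fb=0
58: 0101101000100010000100 → 0, fb=0
59: 1011010001000100001000 → 1, fb=1
60: 0110100010001000010001 → 0, fb=1
61: 1101000100010000100011 → 1, fb=0
62: 1010001000100001000110 → 1, fb=1
63: 0100010001000010001101 → 0, fb=1
64: 1000100010000100011011 → 1, fb=0
65: 0001000100001000110110 → 0, fb=0
66: 0010001000010001101100 → 0, fb=0
67: 0100010000100011011000 → 0, fb=0
68: 1000100001000110110000 → 1, fb=1
69: 0001000010001101100001 → 0, fb=1
70: 0010000100011011000011 → 0, fb=1
71: 0100001000110110000111 → 0, fb=1
72: 1000010001101100001111 → 1, fb=0
73: 0000100011011000011110 → 0, fb=0
74: 0001000110110000111100 → 0, fb=0
75: 0010001101100001111000 → 0, fb=0
76: 0100011011000011110000 → 0, fb=0
77: 1000110110000111100000 → 1, fb=1
78: 0001101100001111000001 → 0, fb=1
79: 0011011000011110000011 → 0, fb=1
80: 0110110000111100000111 → 0, fb=1
81: 1101100001111000001111 → 1, fb=0
82: 1011000011110000011110 → 1, fb=1
83: 0110000111100000111101 → 0, fb=1
84: 1100001111000001111011 → 1, fb=0
85: 1000011110000011110110 → 1, fb=1
86: 0000111100000111101101 → 0, fb=1
87: 0001111000001111011011 → 0, fb=1
88: 0011110000011110110111 → 0, fb=1
89: 0111100000111101101111 → 0, fb=1
90: 1111000001111011011111 → 1, fb=0
91: 1110000011110110111110 → 1, fb=1
92: 1100000111101101111101 → 1, fb=0
93: 1000001111011011111010 → 1, fb=1
94: 0000011110110111110101 → 0, fb=1
95: 0000111101101111101011 → 0, fb=1
96: 0001111011011111010111 → 0, fb=1
97: 0011110110111110101111 → 0, fb=1
98: 0111101101111101011111 → 0, fb=1
99: 1111011011111010111111 → 1, fb=0
100: 1110110111110101111110 → 1, fb=1
101: 1101101111101011111101 → 1, fb=0
102: 1011011111010111111010 → 1, fb=1
103: 0110111110101111110101 → 0, fb=1
104: 1101111101011111101011 → 1, fb=0
105: 1011111010111111010110 → 1, fb=1
106: 0111110101111110101101 → 0, fb=1
107: 1111101011111101011011 → 1, fb=0
108: 1111010111111010110110 → 1, fb=1
109: 1110101111110101101101 → 1, fb=0
110: 1101011111101011011010 → 1, fb=1
111: 1010111111010110110101 → 1, fb=0
112: 0101111110101101101010 → 0, fb=0
113: 1011111101011011010100 → 1, fb=1
114: 0111111010110110101001 → 0, fb=1
115: 1111110101101101010011 → 1, fb=0
116: 1111101011011010100110 → 1, fb=1
117: 1111010110110101001101 → 1, fb=0
118: 1110101101101010011010 → 1, fb=1
119: 1101011011010100110101 → 1, fb=0

111111111101111100110010101010100101011101110011001100011001011010001000100001000110110000111100000111101101111101011111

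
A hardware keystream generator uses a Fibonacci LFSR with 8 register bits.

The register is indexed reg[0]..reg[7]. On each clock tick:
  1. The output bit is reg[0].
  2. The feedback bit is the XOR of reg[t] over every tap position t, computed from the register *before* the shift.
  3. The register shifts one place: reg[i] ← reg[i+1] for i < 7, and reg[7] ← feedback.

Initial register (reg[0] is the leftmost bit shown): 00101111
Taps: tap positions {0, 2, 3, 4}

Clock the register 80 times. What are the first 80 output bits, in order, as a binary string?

00101111000110100000001000111000100101110000001100100100110111001000001010110110

step | reg (before) | out | fb
   0 | 00101111 | 0 | 0
   1 | 01011110 | 0 | 0
   2 | 10111100 | 1 | 0
   3 | 01111000 | 0 | 1
   4 | 11110001 | 1 | 1
   5 | 11100011 | 1 | 0
   6 | 11000110 | 1 | 1
   7 | 10001101 | 1 | 0
   8 | 00011010 | 0 | 0
   9 | 00110100 | 0 | 0
  10 | 01101000 | 0 | 0
  11 | 11010000 | 1 | 0
  12 | 10100000 | 1 | 0
  13 | 01000000 | 0 | 0
  14 | 10000000 | 1 | 1
  15 | 00000001 | 0 | 0
  16 | 00000010 | 0 | 0
  17 | 00000100 | 0 | 0
  18 | 00001000 | 0 | 1
  19 | 00010001 | 0 | 1
  20 | 00100011 | 0 | 1
  21 | 01000111 | 0 | 0
  22 | 10001110 | 1 | 0
  23 | 00011100 | 0 | 0
  24 | 00111000 | 0 | 1
  25 | 01110001 | 0 | 0
  26 | 11100010 | 1 | 0
  27 | 11000100 | 1 | 1
  28 | 10001001 | 1 | 0
  29 | 00010010 | 0 | 1
  30 | 00100101 | 0 | 1
  31 | 01001011 | 0 | 1
  32 | 10010111 | 1 | 0
  33 | 00101110 | 0 | 0
  34 | 01011100 | 0 | 0
  35 | 10111000 | 1 | 0
  36 | 01110000 | 0 | 0
  37 | 11100000 | 1 | 0
  38 | 11000000 | 1 | 1
  39 | 10000001 | 1 | 1
  40 | 00000011 | 0 | 0
  41 | 00000110 | 0 | 0
  42 | 00001100 | 0 | 1
  43 | 00011001 | 0 | 0
  44 | 00110010 | 0 | 0
  45 | 01100100 | 0 | 1
  46 | 11001001 | 1 | 0
  47 | 10010010 | 1 | 0
  48 | 00100100 | 0 | 1
  49 | 01001001 | 0 | 1
  50 | 10010011 | 1 | 0
  51 | 00100110 | 0 | 1
  52 | 01001101 | 0 | 1
  53 | 10011011 | 1 | 1
  54 | 00110111 | 0 | 0
  55 | 01101110 | 0 | 0
  56 | 11011100 | 1 | 1
  57 | 10111001 | 1 | 0
  58 | 01110010 | 0 | 0
  59 | 11100100 | 1 | 0
  60 | 11001000 | 1 | 0
  61 | 10010000 | 1 | 0
  62 | 00100000 | 0 | 1
  63 | 01000001 | 0 | 0
  64 | 10000010 | 1 | 1
  65 | 00000101 | 0 | 0
  66 | 00001010 | 0 | 1
  67 | 00010101 | 0 | 1
  68 | 00101011 | 0 | 0
  69 | 01010110 | 0 | 1
  70 | 10101101 | 1 | 1
  71 | 01011011 | 0 | 0
  72 | 10110110 | 1 | 1
  73 | 01101101 | 0 | 0
  74 | 11011010 | 1 | 1
  75 | 10110101 | 1 | 1
  76 | 01101011 | 0 | 0
  77 | 11010110 | 1 | 0
  78 | 10101100 | 1 | 1
  79 | 01011001 | 0 | 0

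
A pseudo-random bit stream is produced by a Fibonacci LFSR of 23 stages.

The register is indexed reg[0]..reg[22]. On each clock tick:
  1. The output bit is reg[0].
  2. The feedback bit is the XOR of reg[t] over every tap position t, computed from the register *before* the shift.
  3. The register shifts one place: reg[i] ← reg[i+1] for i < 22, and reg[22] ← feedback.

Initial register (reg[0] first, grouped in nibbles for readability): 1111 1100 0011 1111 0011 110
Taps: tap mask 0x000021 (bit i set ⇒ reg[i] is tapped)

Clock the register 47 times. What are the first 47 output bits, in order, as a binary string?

step | reg (before) | out | fb
   0 | 11111100001111110011110 | 1 | 0
   1 | 11111000011111100111100 | 1 | 1
   2 | 11110000111111001111001 | 1 | 1
   3 | 11100001111110011110011 | 1 | 1
   4 | 11000011111100111100111 | 1 | 1
   5 | 10000111111001111001111 | 1 | 0
   6 | 00001111110011110011110 | 0 | 1
   7 | 00011111100111100111101 | 0 | 1
   8 | 00111111001111001111011 | 0 | 1
   9 | 01111110011110011110111 | 0 | 1
  10 | 11111100111100111101111 | 1 | 0
  11 | 11111001111001111011110 | 1 | 1
  12 | 11110011110011110111101 | 1 | 1
  13 | 11100111100111101111011 | 1 | 0
  14 | 11001111001111011110110 | 1 | 0
  15 | 10011110011110111101100 | 1 | 0
  16 | 00111100111101111011000 | 0 | 1
  17 | 01111001111011110110001 | 0 | 0
  18 | 11110011110111101100010 | 1 | 1
  19 | 11100111101111011000101 | 1 | 0
  20 | 11001111011110110001010 | 1 | 0
  21 | 10011110111101100010100 | 1 | 0
  22 | 00111101111011000101000 | 0 | 1
  23 | 01111011110110001010001 | 0 | 0
  24 | 11110111101100010100010 | 1 | 0
  25 | 11101111011000101000100 | 1 | 0
  26 | 11011110110001010001000 | 1 | 0
  27 | 10111101100010100010000 | 1 | 0
  28 | 01111011000101000100000 | 0 | 0
  29 | 11110110001010001000000 | 1 | 0
  30 | 11101100010100010000000 | 1 | 0
  31 | 11011000101000100000000 | 1 | 1
  32 | 10110001010001000000001 | 1 | 1
  33 | 01100010100010000000011 | 0 | 0
  34 | 11000101000100000000110 | 1 | 0
  35 | 10001010001000000001100 | 1 | 1
  36 | 00010100010000000011001 | 0 | 1
  37 | 00101000100000000110011 | 0 | 0
  38 | 01010001000000001100110 | 0 | 0
  39 | 10100010000000011001100 | 1 | 1
  40 | 01000100000000110011001 | 0 | 1
  41 | 10001000000001100110011 | 1 | 1
  42 | 00010000000011001100111 | 0 | 0
  43 | 00100000000110011001110 | 0 | 0
  44 | 01000000001100110011100 | 0 | 0
  45 | 10000000011001100111000 | 1 | 1
  46 | 00000000110011001110001 | 0 | 0

11111100001111110011110011110111101100010100010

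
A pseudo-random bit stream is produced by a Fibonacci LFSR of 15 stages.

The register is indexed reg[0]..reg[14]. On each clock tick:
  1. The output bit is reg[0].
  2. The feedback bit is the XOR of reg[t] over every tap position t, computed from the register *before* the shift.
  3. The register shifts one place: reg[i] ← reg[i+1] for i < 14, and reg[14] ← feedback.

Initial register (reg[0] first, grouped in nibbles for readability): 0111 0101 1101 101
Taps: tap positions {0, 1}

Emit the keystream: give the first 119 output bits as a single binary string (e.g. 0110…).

step | reg (before) | out | fb
   0 | 011101011101101 | 0 | 1
   1 | 111010111011011 | 1 | 0
   2 | 110101110110110 | 1 | 0
   3 | 101011101101100 | 1 | 1
   4 | 010111011011001 | 0 | 1
   5 | 101110110110011 | 1 | 1
   6 | 011101101100111 | 0 | 1
   7 | 111011011001111 | 1 | 0
   8 | 110110110011110 | 1 | 0
   9 | 101101100111100 | 1 | 1
  10 | 011011001111001 | 0 | 1
  11 | 110110011110011 | 1 | 0
  12 | 101100111100110 | 1 | 1
  13 | 011001111001101 | 0 | 1
  14 | 110011110011011 | 1 | 0
  15 | 100111100110110 | 1 | 1
  16 | 001111001101101 | 0 | 0
  17 | 011110011011010 | 0 | 1
  18 | 111100110110101 | 1 | 0
  19 | 111001101101010 | 1 | 0
  20 | 110011011010100 | 1 | 0
  21 | 100110110101000 | 1 | 1
  22 | 001101101010001 | 0 | 0
  23 | 011011010100010 | 0 | 1
  24 | 110110101000101 | 1 | 0
  25 | 101101010001010 | 1 | 1
  26 | 011010100010101 | 0 | 1
  27 | 110101000101011 | 1 | 0
  28 | 101010001010110 | 1 | 1
  29 | 010100010101101 | 0 | 1
  30 | 101000101011011 | 1 | 1
  31 | 010001010110111 | 0 | 1
  32 | 100010101101111 | 1 | 1
  33 | 000101011011111 | 0 | 0
  34 | 001010110111110 | 0 | 0
  35 | 010101101111100 | 0 | 1
  36 | 101011011111001 | 1 | 1
  37 | 010110111110011 | 0 | 1
  38 | 101101111100111 | 1 | 1
  39 | 011011111001111 | 0 | 1
  40 | 110111110011111 | 1 | 0
  41 | 101111100111110 | 1 | 1
  42 | 011111001111101 | 0 | 1
  43 | 111110011111011 | 1 | 0
  44 | 111100111110110 | 1 | 0
  45 | 111001111101100 | 1 | 0
  46 | 110011111011000 | 1 | 0
  47 | 100111110110000 | 1 | 1
  48 | 001111101100001 | 0 | 0
  49 | 011111011000010 | 0 | 1
  50 | 111110110000101 | 1 | 0
  51 | 111101100001010 | 1 | 0
  52 | 111011000010100 | 1 | 0
  53 | 110110000101000 | 1 | 0
  54 | 101100001010000 | 1 | 1
  55 | 011000010100001 | 0 | 1
  56 | 110000101000011 | 1 | 0
  57 | 100001010000110 | 1 | 1
  58 | 000010100001101 | 0 | 0
  59 | 000101000011010 | 0 | 0
  60 | 001010000110100 | 0 | 0
  61 | 010100001101000 | 0 | 1
  62 | 101000011010001 | 1 | 1
  63 | 010000110100011 | 0 | 1
  64 | 100001101000111 | 1 | 1
  65 | 000011010001111 | 0 | 0
  66 | 000110100011110 | 0 | 0
  67 | 001101000111100 | 0 | 0
  68 | 011010001111000 | 0 | 1
  69 | 110100011110001 | 1 | 0
  70 | 101000111100010 | 1 | 1
  71 | 010001111000101 | 0 | 1
  72 | 100011110001011 | 1 | 1
  73 | 000111100010111 | 0 | 0
  74 | 001111000101110 | 0 | 0
  75 | 011110001011100 | 0 | 1
  76 | 111100010111001 | 1 | 0
  77 | 111000101110010 | 1 | 0
  78 | 110001011100100 | 1 | 0
  79 | 100010111001000 | 1 | 1
  80 | 000101110010001 | 0 | 0
  81 | 001011100100010 | 0 | 0
  82 | 010111001000100 | 0 | 1
  83 | 101110010001001 | 1 | 1
  84 | 011100100010011 | 0 | 1
  85 | 111001000100111 | 1 | 0
  86 | 110010001001110 | 1 | 0
  87 | 100100010011100 | 1 | 1
  88 | 001000100111001 | 0 | 0
  89 | 010001001110010 | 0 | 1
  90 | 100010011100101 | 1 | 1
  91 | 000100111001011 | 0 | 0
  92 | 001001110010110 | 0 | 0
  93 | 010011100101100 | 0 | 1
  94 | 100111001011001 | 1 | 1
  95 | 001110010110011 | 0 | 0
  96 | 011100101100110 | 0 | 1
  97 | 111001011001101 | 1 | 0
  98 | 110010110011010 | 1 | 0
  99 | 100101100110100 | 1 | 1
 100 | 001011001101001 | 0 | 0
 101 | 010110011010010 | 0 | 1
 102 | 101100110100101 | 1 | 1
 103 | 011001101001011 | 0 | 1
 104 | 110011010010111 | 1 | 0
 105 | 100110100101110 | 1 | 1
 106 | 001101001011101 | 0 | 0
 107 | 011010010111010 | 0 | 1
 108 | 110100101110101 | 1 | 0
 109 | 101001011101010 | 1 | 1
 110 | 010010111010101 | 0 | 1
 111 | 100101110101011 | 1 | 1
 112 | 001011101010111 | 0 | 0
 113 | 010111010101110 | 0 | 1
 114 | 101110101011101 | 1 | 1
 115 | 011101010111011 | 0 | 1
 116 | 111010101110111 | 1 | 0
 117 | 110101011101110 | 1 | 0
 118 | 101010111011100 | 1 | 1

01110101110110110011110011011010100010101101111100111110110000101000011010001111000101110010001001110010110011010010111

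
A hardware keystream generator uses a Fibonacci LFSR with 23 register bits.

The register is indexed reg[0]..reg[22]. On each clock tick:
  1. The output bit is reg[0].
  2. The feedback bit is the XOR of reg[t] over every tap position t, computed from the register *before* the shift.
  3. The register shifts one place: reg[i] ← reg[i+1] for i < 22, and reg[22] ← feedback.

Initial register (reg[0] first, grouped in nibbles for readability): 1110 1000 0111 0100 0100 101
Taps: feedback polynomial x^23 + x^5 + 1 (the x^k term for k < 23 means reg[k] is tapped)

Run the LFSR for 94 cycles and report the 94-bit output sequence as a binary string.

step | reg (before) | out | fb
   0 | 11101000011101000100101 | 1 | 1
   1 | 11010000111010001001011 | 1 | 1
   2 | 10100001110100010010111 | 1 | 1
   3 | 01000011101000100101111 | 0 | 0
   4 | 10000111010001001011110 | 1 | 0
   5 | 00001110100010010111100 | 0 | 1
   6 | 00011101000100101111001 | 0 | 1
   7 | 00111010001001011110011 | 0 | 0
   8 | 01110100010010111100110 | 0 | 1
   9 | 11101000100101111001101 | 1 | 1
  10 | 11010001001011110011011 | 1 | 1
  11 | 10100010010111100110111 | 1 | 1
  12 | 01000100101111001101111 | 0 | 1
  13 | 10001001011110011011111 | 1 | 1
  14 | 00010010111100110111111 | 0 | 0
  15 | 00100101111001101111110 | 0 | 1
  16 | 01001011110011011111101 | 0 | 0
  17 | 10010111100110111111010 | 1 | 0
  18 | 00101111001101111110100 | 0 | 1
  19 | 01011110011011111101001 | 0 | 1
  20 | 10111100110111111010011 | 1 | 0
  21 | 01111001101111110100110 | 0 | 0
  22 | 11110011011111101001100 | 1 | 1
  23 | 11100110111111010011001 | 1 | 0
  24 | 11001101111110100110010 | 1 | 0
  25 | 10011011111101001100100 | 1 | 1
  26 | 00110111111010011001001 | 0 | 1
  27 | 01101111110100110010011 | 0 | 1
  28 | 11011111101001100100111 | 1 | 0
  29 | 10111111010011001001110 | 1 | 0
  30 | 01111110100110010011100 | 0 | 1
  31 | 11111101001100100111001 | 1 | 0
  32 | 11111010011001001110010 | 1 | 1
  33 | 11110100110010011100101 | 1 | 0
  34 | 11101001100100111001010 | 1 | 1
  35 | 11010011001001110010101 | 1 | 1
  36 | 10100110010011100101011 | 1 | 0
  37 | 01001100100111001010110 | 0 | 1
  38 | 10011001001110010101101 | 1 | 1
  39 | 00110010011100101011011 | 0 | 0
  40 | 01100100111001010110110 | 0 | 1
  41 | 11001001110010101101101 | 1 | 1
  42 | 10010011100101011011011 | 1 | 1
  43 | 00100111001010110110111 | 0 | 1
  44 | 01001110010101101101111 | 0 | 1
  45 | 10011100101011011011111 | 1 | 0
  46 | 00111001010110110111110 | 0 | 0
  47 | 01110010101101101111100 | 0 | 0
  48 | 11100101011011011111000 | 1 | 0
  49 | 11001010110110111110000 | 1 | 1
  50 | 10010101101101111100001 | 1 | 0
  51 | 00101011011011111000010 | 0 | 0
  52 | 01010110110111110000100 | 0 | 1
  53 | 10101101101111100001001 | 1 | 0
  54 | 01011011011111000010010 | 0 | 0
  55 | 10110110111110000100100 | 1 | 0
  56 | 01101101111100001001000 | 0 | 1
  57 | 11011011111000010010001 | 1 | 1
  58 | 10110111110000100100011 | 1 | 0
  59 | 01101111100001001000110 | 0 | 1
  60 | 11011111000010010001101 | 1 | 0
  61 | 10111110000100100011010 | 1 | 0
  62 | 01111100001001000110100 | 0 | 1
  63 | 11111000010010001101001 | 1 | 1
  64 | 11110000100100011010011 | 1 | 1
  65 | 11100001001000110100111 | 1 | 1
  66 | 11000010010001101001111 | 1 | 1
  67 | 10000100100011010011111 | 1 | 0
  68 | 00001001000110100111110 | 0 | 0
  69 | 00010010001101001111100 | 0 | 0
  70 | 00100100011010011111000 | 0 | 1
  71 | 01001000110100111110001 | 0 | 0
  72 | 10010001101001111100010 | 1 | 1
  73 | 00100011010011111000101 | 0 | 0
  74 | 01000110100111110001010 | 0 | 1
  75 | 10001101001111100010101 | 1 | 0
  76 | 00011010011111000101010 | 0 | 0
  77 | 00110100111110001010100 | 0 | 1
  78 | 01101001111100010101001 | 0 | 0
  79 | 11010011111000101010010 | 1 | 1
  80 | 10100111110001010100101 | 1 | 0
  81 | 01001111100010101001010 | 0 | 1
  82 | 10011111000101010010101 | 1 | 0
  83 | 00111110001010100101010 | 0 | 1
  84 | 01111100010101001010101 | 0 | 1
  85 | 11111000101010010101011 | 1 | 1
  86 | 11110001010100101010111 | 1 | 1
  87 | 11100010101001010101111 | 1 | 1
  88 | 11000101010010101011111 | 1 | 0
  89 | 10001010100101010111110 | 1 | 1
  90 | 00010101001010101111101 | 0 | 1
  91 | 00101010010101011111011 | 0 | 0
  92 | 01010100101010111110110 | 0 | 1
  93 | 10101001010101111101101 | 1 | 1

1110100001110100010010111100110111111010011001001110010101101101111100001001000110100111110001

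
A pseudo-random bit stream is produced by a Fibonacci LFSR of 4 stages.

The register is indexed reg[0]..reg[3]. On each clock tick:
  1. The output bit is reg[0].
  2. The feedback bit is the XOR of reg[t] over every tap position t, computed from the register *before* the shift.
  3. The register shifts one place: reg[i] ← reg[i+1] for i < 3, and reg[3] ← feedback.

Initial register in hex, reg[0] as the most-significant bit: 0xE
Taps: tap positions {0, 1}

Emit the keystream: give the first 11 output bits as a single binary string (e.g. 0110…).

11100010011

k : reg_k → out_k, fb_k
0: 1110 → 1, fb=0
1: 1100 → 1, fb=0
2: 1000 → 1, fb=1
3: 0001 → 0, fb=0
4: 0010 → 0, fb=0
5: 0100 → 0, fb=1
6: 1001 → 1, fb=1
7: 0011 → 0, fb=0
8: 0110 → 0, fb=1
9: 1101 → 1, fb=0
10: 1010 → 1, fb=1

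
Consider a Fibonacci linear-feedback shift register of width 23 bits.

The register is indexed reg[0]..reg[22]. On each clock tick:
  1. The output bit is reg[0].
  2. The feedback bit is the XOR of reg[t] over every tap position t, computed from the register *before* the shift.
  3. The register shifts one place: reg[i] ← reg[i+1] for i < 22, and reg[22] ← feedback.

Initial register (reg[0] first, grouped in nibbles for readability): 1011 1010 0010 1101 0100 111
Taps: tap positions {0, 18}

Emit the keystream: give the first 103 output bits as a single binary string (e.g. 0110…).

1011101000101101010011110000110000111011010001000011100110111011010100101110010001010100000001011110011

k : reg_k → out_k, fb_k
0: 10111010001011010100111 → 1, fb=1
1: 01110100010110101001111 → 0, fb=0
2: 11101000101101010011110 → 1, fb=0
3: 11010001011010100111100 → 1, fb=0
4: 10100010110101001111000 → 1, fb=0
5: 01000101101010011110000 → 0, fb=1
6: 10001011010100111100001 → 1, fb=1
7: 00010110101001111000011 → 0, fb=0
8: 00101101010011110000110 → 0, fb=0
9: 01011010100111100001100 → 0, fb=0
10: 10110101001111000011000 → 1, fb=0
11: 01101010011110000110000 → 0, fb=1
12: 11010100111100001100001 → 1, fb=1
13: 10101001111000011000011 → 1, fb=1
14: 01010011110000110000111 → 0, fb=0
15: 10100111100001100001110 → 1, fb=1
16: 01001111000011000011101 → 0, fb=1
17: 10011110000110000111011 → 1, fb=0
18: 00111100001100001110110 → 0, fb=1
19: 01111000011000011101101 → 0, fb=0
20: 11110000110000111011010 → 1, fb=0
21: 11100001100001110110100 → 1, fb=0
22: 11000011000011101101000 → 1, fb=1
23: 10000110000111011010001 → 1, fb=0
24: 00001100001110110100010 → 0, fb=0
25: 00011000011101101000100 → 0, fb=0
26: 00110000111011010001000 → 0, fb=0
27: 01100001110110100010000 → 0, fb=1
28: 11000011101101000100001 → 1, fb=1
29: 10000111011010001000011 → 1, fb=1
30: 00001110110100010000111 → 0, fb=0
31: 00011101101000100001110 → 0, fb=0
32: 00111011010001000011100 → 0, fb=1
33: 01110110100010000111001 → 0, fb=1
34: 11101101000100001110011 → 1, fb=0
35: 11011010001000011100110 → 1, fb=1
36: 10110100010000111001101 → 1, fb=1
37: 01101000100001110011011 → 0, fb=1
38: 11010001000011100110111 → 1, fb=0
39: 10100010000111001101110 → 1, fb=1
40: 01000100001110011011101 → 0, fb=1
41: 10001000011100110111011 → 1, fb=0
42: 00010000111001101110110 → 0, fb=1
43: 00100001110011011101101 → 0, fb=0
44: 01000011100110111011010 → 0, fb=1
45: 10000111001101110110101 → 1, fb=0
46: 00001110011011101101010 → 0, fb=0
47: 00011100110111011010100 → 0, fb=1
48: 00111001101110110101001 → 0, fb=0
49: 01110011011101101010010 → 0, fb=1
50: 11100110111011010100101 → 1, fb=1
51: 11001101110110101001011 → 1, fb=1
52: 10011011101101010010111 → 1, fb=0
53: 00110111011010100101110 → 0, fb=0
54: 01101110110101001011100 → 0, fb=1
55: 11011101101010010111001 → 1, fb=0
56: 10111011010100101110010 → 1, fb=0
57: 01110110101001011100100 → 0, fb=0
58: 11101101010010111001000 → 1, fb=1
59: 11011010100101110010001 → 1, fb=0
60: 10110101001011100100010 → 1, fb=1
61: 01101010010111001000101 → 0, fb=0
62: 11010100101110010001010 → 1, fb=1
63: 10101001011100100010101 → 1, fb=0
64: 01010010111001000101010 → 0, fb=0
65: 10100101110010001010100 → 1, fb=0
66: 01001011100100010101000 → 0, fb=0
67: 10010111001000101010000 → 1, fb=0
68: 00101110010001010100000 → 0, fb=0
69: 01011100100010101000000 → 0, fb=0
70: 10111001000101010000000 → 1, fb=1
71: 01110010001010100000001 → 0, fb=0
72: 11100100010101000000010 → 1, fb=1
73: 11001000101010000000101 → 1, fb=1
74: 10010001010100000001011 → 1, fb=1
75: 00100010101000000010111 → 0, fb=1
76: 01000101010000000101111 → 0, fb=0
77: 10001010100000001011110 → 1, fb=0
78: 00010101000000010111100 → 0, fb=1
79: 00101010000000101111001 → 0, fb=1
80: 01010100000001011110011 → 0, fb=1
81: 10101000000010111100111 → 1, fb=1
82: 01010000000101111001111 → 0, fb=0
83: 10100000001011110011110 → 1, fb=0
84: 01000000010111100111100 → 0, fb=1
85: 10000000101111001111001 → 1, fb=0
86: 00000001011110011110010 → 0, fb=1
87: 00000010111100111100101 → 0, fb=0
88: 00000101111001111001010 → 0, fb=0
89: 00001011110011110010100 → 0, fb=1
90: 00010111100111100101001 → 0, fb=0
91: 00101111001111001010010 → 0, fb=1
92: 01011110011110010100101 → 0, fb=0
93: 10111100111100101001010 → 1, fb=1
94: 01111001111001010010101 → 0, fb=1
95: 11110011110010100101011 → 1, fb=1
96: 11100111100101001010111 → 1, fb=0
97: 11001111001010010101110 → 1, fb=1
98: 10011110010100101011101 → 1, fb=0
99: 00111100101001010111010 → 0, fb=1
100: 01111001010010101110101 → 0, fb=1
101: 11110010100101011101011 → 1, fb=1
102: 11100101001010111010111 → 1, fb=0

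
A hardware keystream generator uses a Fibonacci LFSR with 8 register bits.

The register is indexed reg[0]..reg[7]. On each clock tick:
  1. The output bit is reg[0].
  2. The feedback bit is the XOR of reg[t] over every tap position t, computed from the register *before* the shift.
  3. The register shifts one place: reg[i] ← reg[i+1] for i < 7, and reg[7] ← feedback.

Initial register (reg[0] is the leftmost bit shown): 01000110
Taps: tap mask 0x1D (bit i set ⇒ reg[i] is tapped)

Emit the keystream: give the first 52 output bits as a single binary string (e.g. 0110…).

k : reg_k → out_k, fb_k
0: 01000110 → 0, fb=0
1: 10001100 → 1, fb=0
2: 00011000 → 0, fb=0
3: 00110000 → 0, fb=0
4: 01100000 → 0, fb=1
5: 11000001 → 1, fb=1
6: 10000011 → 1, fb=1
7: 00000111 → 0, fb=0
8: 00001110 → 0, fb=1
9: 00011101 → 0, fb=0
10: 00111010 → 0, fb=1
11: 01110101 → 0, fb=0
12: 11101010 → 1, fb=1
13: 11010101 → 1, fb=0
14: 10101010 → 1, fb=1
15: 01010101 → 0, fb=1
16: 10101011 → 1, fb=1
17: 01010111 → 0, fb=1
18: 10101111 → 1, fb=1
19: 01011111 → 0, fb=0
20: 10111110 → 1, fb=0
21: 01111100 → 0, fb=1
22: 11111001 → 1, fb=0
23: 11110010 → 1, fb=1
24: 11100101 → 1, fb=0
25: 11001010 → 1, fb=0
26: 10010100 → 1, fb=0
27: 00101000 → 0, fb=0
28: 01010000 → 0, fb=1
29: 10100001 → 1, fb=0
30: 01000010 → 0, fb=0
31: 10000100 → 1, fb=1
32: 00001001 → 0, fb=1
33: 00010011 → 0, fb=1
34: 00100111 → 0, fb=1
35: 01001111 → 0, fb=1
36: 10011111 → 1, fb=1
37: 00111111 → 0, fb=1
38: 01111111 → 0, fb=1
39: 11111111 → 1, fb=0
40: 11111110 → 1, fb=0
41: 11111100 → 1, fb=0
42: 11111000 → 1, fb=0
43: 11110000 → 1, fb=1
44: 11100001 → 1, fb=0
45: 11000010 → 1, fb=1
46: 10000101 → 1, fb=1
47: 00001011 → 0, fb=1
48: 00010111 → 0, fb=1
49: 00101111 → 0, fb=0
50: 01011110 → 0, fb=0
51: 10111100 → 1, fb=0

0100011000001110101010111110010100001001111111100001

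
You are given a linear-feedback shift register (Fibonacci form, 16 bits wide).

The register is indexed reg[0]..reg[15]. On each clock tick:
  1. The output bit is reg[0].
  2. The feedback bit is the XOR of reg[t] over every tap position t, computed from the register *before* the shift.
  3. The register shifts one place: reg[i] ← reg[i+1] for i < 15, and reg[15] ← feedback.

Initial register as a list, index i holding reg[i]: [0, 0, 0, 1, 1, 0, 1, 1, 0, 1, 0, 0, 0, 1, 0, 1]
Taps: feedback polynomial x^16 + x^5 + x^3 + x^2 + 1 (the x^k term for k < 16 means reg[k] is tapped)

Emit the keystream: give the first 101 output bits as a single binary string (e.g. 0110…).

tick  register→output (feedback)
  0  0001101101000101→0 (1)
  1  0011011010001011→0 (1)
  2  0110110100010111→0 (0)
  3  1101101000101110→1 (0)
  4  1011010001011100→1 (0)
  5  0110100010111000→0 (1)
  6  1101000101110001→1 (0)
  7  1010001011100010→1 (0)
  8  0100010111000100→0 (1)
  9  1000101110001001→1 (1)
 10  0001011100010011→0 (0)
 11  0010111000100110→0 (0)
 12  0101110001001100→0 (0)
 13  1011100010011000→1 (1)
 14  0111000100110001→0 (0)
 15  1110001001100010→1 (0)
 16  1100010011000100→1 (0)
 17  1000100110001000→1 (1)
 18  0001001100010001→0 (1)
 19  0010011000100011→0 (0)
 20  0100110001000110→0 (1)
 21  1001100010001101→1 (0)
 22  0011000100011010→0 (0)
 23  0110001000110100→0 (1)
 24  1100010001101001→1 (0)
 25  1000100011010010→1 (1)
 26  0001000110100101→0 (1)
 27  0010001101001011→0 (1)
 28  0100011010010111→0 (1)
 29  1000110100101111→1 (0)
 30  0001101001011110→0 (1)
 31  0011010010111101→0 (1)
 32  0110100101111011→0 (1)
 33  1101001011110111→1 (0)
 34  1010010111101110→1 (1)
 35  0100101111011101→0 (0)
 36  1001011110111010→1 (1)
 37  0010111101110101→0 (0)
 38  0101111011101010→0 (0)
 39  1011110111010100→1 (0)
 40  0111101110101000→0 (0)
 41  1111011101010000→1 (0)
 42  1110111010100000→1 (1)
 43  1101110101000001→1 (1)
 44  1011101010000011→1 (1)
 45  0111010100000111→0 (1)
 46  1110101000001111→1 (0)
 47  1101010000011110→1 (1)
 48  1010100000111101→1 (0)
 49  0101000001111010→0 (1)
 50  1010000011110101→1 (0)
 51  0100000111101010→0 (0)
 52  1000001111010100→1 (1)
 53  0000011110101001→0 (1)
 54  0000111101010011→0 (1)
 55  0001111010100111→0 (0)
 56  0011110101001110→0 (1)
 57  0111101010011101→0 (0)
 58  1111010100111010→1 (0)
 59  1110101001110100→1 (0)
 60  1101010011101000→1 (1)
 61  1010100111010001→1 (0)
 62  0101001110100010→0 (1)
 63  1010011101000101→1 (1)
 64  0100111010001011→0 (1)
 65  1001110100010111→1 (1)
 66  0011101000101111→0 (0)
 67  0111010001011110→0 (1)
 68  1110100010111101→1 (0)
 69  1101000101111010→1 (0)
 70  1010001011110100→1 (0)
 71  0100010111101000→0 (1)
 72  1000101111010001→1 (1)
 73  0001011110100011→0 (0)
 74  0010111101000110→0 (0)
 75  0101111010001100→0 (0)
 76  1011110100011000→1 (0)
 77  0111101000110000→0 (0)
 78  1111010001100000→1 (0)
 79  1110100011000000→1 (0)
 80  1101000110000000→1 (0)
 81  1010001100000000→1 (0)
 82  0100011000000000→0 (1)
 83  1000110000000001→1 (0)
 84  0001100000000010→0 (1)
 85  0011000000000101→0 (0)
 86  0110000000001010→0 (1)
 87  1100000000010101→1 (1)
 88  1000000000101011→1 (1)
 89  0000000001010111→0 (0)
 90  0000000010101110→0 (0)
 91  0000000101011100→0 (0)
 92  0000001010111000→0 (0)
 93  0000010101110000→0 (1)
 94  0000101011100001→0 (0)
 95  0001010111000010→0 (0)
 96  0010101110000100→0 (1)
 97  0101011100001001→0 (0)
 98  1010111000010010→1 (1)
 99  0101110000100101→0 (0)
100  1011100001001010→1 (1)

00011011010001011100010011000100011010010111101110101000001111010100111010001011110100011000000000101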